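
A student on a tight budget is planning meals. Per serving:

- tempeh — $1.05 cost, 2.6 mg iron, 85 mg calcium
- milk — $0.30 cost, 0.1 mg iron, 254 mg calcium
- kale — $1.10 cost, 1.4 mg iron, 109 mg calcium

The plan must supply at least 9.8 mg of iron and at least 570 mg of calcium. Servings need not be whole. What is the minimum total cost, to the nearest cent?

$4.22

The cheapest plan sits at a corner of the feasible region — with two constraints it uses at most two foods.
tempeh only: max(9.8/2.6, 570/85) = 6.706 servings → $7.04.
milk only: max(9.8/0.1, 570/254) = 98 servings → $29.40.
kale only: max(9.8/1.4, 570/109) = 7 servings → $7.70.
tempeh + milk with both tight: 3.731 servings and 0.9956 servings → $4.22.
tempeh + kale with both tight: 1.644 servings and 3.948 servings → $6.07.
milk + kale: intersection lies outside the first quadrant.
The minimum over all feasible corners is $4.22.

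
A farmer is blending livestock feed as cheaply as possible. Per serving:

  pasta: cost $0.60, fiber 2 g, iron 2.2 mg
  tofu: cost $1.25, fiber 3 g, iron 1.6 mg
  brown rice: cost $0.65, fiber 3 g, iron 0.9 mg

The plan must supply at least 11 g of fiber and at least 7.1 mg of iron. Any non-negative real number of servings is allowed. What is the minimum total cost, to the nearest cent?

$2.78

For a min-cost LP with two ≥-constraints, a basic feasible solution has at most two positive variables.
pasta only: max(11/2, 7.1/2.2) = 5.5 servings → $3.30.
tofu only: max(11/3, 7.1/1.6) = 4.438 servings → $5.55.
brown rice only: max(11/3, 7.1/0.9) = 7.889 servings → $5.13.
pasta + tofu with both tight: 1.088 servings and 2.941 servings → $4.33.
pasta + brown rice with both tight: 2.375 servings and 2.083 servings → $2.78.
tofu + brown rice: the both-tight solution has a negative serving — not a feasible corner.
So the least-cost plan costs $2.78.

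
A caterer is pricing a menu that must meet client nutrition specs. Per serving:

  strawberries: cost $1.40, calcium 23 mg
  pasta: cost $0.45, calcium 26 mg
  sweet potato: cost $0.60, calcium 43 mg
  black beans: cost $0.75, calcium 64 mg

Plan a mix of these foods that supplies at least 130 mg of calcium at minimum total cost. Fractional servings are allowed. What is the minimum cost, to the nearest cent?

Cost per mg of calcium: black beans $0.0117, sweet potato $0.0140, pasta $0.0173, strawberries $0.0609.
With no serving limits, use only black beans: 130 mg / 64 mg = 2.031 servings × $0.75 = $1.52.

$1.52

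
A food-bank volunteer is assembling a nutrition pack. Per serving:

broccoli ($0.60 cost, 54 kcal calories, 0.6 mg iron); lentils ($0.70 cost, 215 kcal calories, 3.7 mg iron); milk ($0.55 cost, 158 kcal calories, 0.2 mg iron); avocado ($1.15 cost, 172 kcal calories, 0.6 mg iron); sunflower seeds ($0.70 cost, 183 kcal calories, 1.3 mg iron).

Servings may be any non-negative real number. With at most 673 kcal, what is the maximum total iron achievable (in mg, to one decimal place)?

Iron per kcal: lentils 0.01721, broccoli 0.01111, sunflower seeds 0.007104, avocado 0.003488, milk 0.001266.
With no serving limits, spend the whole calories allowance on lentils: 673 kcal / 215 kcal × 3.7 mg = 11.6 mg.

11.6 mg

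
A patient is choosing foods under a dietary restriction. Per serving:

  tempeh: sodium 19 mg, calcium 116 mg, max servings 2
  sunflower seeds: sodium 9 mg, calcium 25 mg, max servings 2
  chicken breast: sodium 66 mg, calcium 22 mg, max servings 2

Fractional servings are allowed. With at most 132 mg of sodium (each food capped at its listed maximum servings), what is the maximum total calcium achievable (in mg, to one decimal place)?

307.3 mg

Calcium per mg sodium: tempeh 6.105, sunflower seeds 2.778, chicken breast 0.3333.
Take 2 servings of tempeh: uses 38 mg sodium, +232.0 mg calcium (running total 232.0 mg).
Take 2 servings of sunflower seeds: uses 18 mg sodium, +50.0 mg calcium (running total 282.0 mg).
Take 1.152 servings of chicken breast: uses 76 mg sodium, +25.3 mg calcium (running total 307.3 mg).
Filling greedily by calcium-per-mg sodium is optimal for one linear limit, giving 307.3 mg.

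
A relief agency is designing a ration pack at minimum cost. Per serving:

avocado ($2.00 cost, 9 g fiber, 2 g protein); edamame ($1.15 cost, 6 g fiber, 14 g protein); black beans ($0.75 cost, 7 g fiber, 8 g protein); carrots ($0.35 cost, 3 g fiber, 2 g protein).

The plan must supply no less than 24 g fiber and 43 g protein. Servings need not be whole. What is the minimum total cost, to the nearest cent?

$3.68

For a min-cost LP with two ≥-constraints, a basic feasible solution has at most two positive variables.
avocado only: max(24/9, 43/2) = 21.5 servings → $43.00.
edamame only: max(24/6, 43/14) = 4 servings → $4.60.
black beans only: max(24/7, 43/8) = 5.375 servings → $4.03.
carrots only: max(24/3, 43/2) = 21.5 servings → $7.53.
avocado + edamame with both tight: 0.6842 servings and 2.974 servings → $4.79.
avocado + black beans: intersection lies outside the first quadrant.
avocado + carrots: intersection lies outside the first quadrant.
edamame + black beans with both tight: 2.18 servings and 1.56 servings → $3.68.
edamame + carrots with both tight: 2.7 servings and 2.6 servings → $4.01.
black beans + carrots with both targets exact would need a negative amount; discard.
The minimum over all feasible corners is $3.68.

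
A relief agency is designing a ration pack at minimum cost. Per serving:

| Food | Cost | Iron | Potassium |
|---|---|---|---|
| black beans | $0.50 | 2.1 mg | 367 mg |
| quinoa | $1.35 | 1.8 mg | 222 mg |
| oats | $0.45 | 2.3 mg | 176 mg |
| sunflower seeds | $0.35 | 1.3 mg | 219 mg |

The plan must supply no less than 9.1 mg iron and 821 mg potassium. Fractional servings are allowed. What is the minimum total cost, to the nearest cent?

$1.83

An LP optimum is at a vertex; with two nutrient constraints at most two foods are used. Check each candidate.
black beans only: max(9.1/2.1, 821/367) = 4.333 servings → $2.17.
quinoa only: max(9.1/1.8, 821/222) = 5.056 servings → $6.83.
oats only: max(9.1/2.3, 821/176) = 4.665 servings → $2.10.
sunflower seeds only: max(9.1/1.3, 821/219) = 7 servings → $2.45.
black beans + quinoa: the both-tight solution has a negative serving — not a feasible corner.
black beans + oats with both tight: 0.6042 servings and 3.405 servings → $1.83.
black beans + sunflower seeds: intersection lies outside the first quadrant.
quinoa + oats with both tight: 1.479 servings and 2.799 servings → $3.26.
quinoa + sunflower seeds: the both-tight solution has a negative serving — not a feasible corner.
oats + sunflower seeds with both tight: 3.367 servings and 1.043 servings → $1.88.
Cheapest feasible corner: $1.83.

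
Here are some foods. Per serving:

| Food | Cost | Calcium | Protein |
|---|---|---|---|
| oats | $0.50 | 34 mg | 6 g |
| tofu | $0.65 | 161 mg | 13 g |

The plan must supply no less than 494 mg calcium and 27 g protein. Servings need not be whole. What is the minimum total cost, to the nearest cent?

$1.99

This is a tiny linear program; its minimum lies at a vertex of the feasible set. List the vertices and price them.
oats only: max(494/34, 27/6) = 14.53 servings → $7.26.
tofu only: max(494/161, 27/13) = 3.068 servings → $1.99.
oats + tofu: the both-tight solution has a negative serving — not a feasible corner.
The minimum over all feasible corners is $1.99.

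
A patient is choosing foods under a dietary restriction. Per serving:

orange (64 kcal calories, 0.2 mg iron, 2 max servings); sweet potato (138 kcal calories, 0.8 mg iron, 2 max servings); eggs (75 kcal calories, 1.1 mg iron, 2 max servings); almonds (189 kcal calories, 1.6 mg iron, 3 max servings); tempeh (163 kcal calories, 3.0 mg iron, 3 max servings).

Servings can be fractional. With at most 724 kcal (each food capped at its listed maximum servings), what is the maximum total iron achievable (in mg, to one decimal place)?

Iron per kcal: tempeh 0.0184, eggs 0.01467, almonds 0.008466, sweet potato 0.005797, orange 0.003125.
Take 3 servings of tempeh: uses 489 kcal, +9.0 mg iron (running total 9.0 mg).
Take 2 servings of eggs: uses 150 kcal, +2.2 mg iron (running total 11.2 mg).
Take 0.4497 servings of almonds: uses 85 kcal, +0.7 mg iron (running total 11.9 mg).
Greedy by best ratio exhausts the calories allowance optimally: 11.9 mg.

11.9 mg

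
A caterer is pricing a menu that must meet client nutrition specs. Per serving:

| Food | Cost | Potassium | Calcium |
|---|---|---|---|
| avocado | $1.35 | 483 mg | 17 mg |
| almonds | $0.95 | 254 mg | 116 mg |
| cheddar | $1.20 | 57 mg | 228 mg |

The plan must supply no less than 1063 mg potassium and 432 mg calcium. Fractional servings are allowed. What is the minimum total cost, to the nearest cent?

$3.86

A basic optimal solution has at most two foods positive. Try each food alone and each pair with both targets met exactly.
avocado only: max(1063/483, 432/17) = 25.41 servings → $34.31.
almonds only: max(1063/254, 432/116) = 4.185 servings → $3.98.
cheddar only: max(1063/57, 432/228) = 18.65 servings → $22.38.
avocado + almonds with both tight: 0.2626 servings and 3.686 servings → $3.86.
avocado + cheddar with both tight: 1.995 servings and 1.746 servings → $4.79.
almonds + cheddar: the both-tight solution has a negative serving — not a feasible corner.
The minimum over all feasible corners is $3.86.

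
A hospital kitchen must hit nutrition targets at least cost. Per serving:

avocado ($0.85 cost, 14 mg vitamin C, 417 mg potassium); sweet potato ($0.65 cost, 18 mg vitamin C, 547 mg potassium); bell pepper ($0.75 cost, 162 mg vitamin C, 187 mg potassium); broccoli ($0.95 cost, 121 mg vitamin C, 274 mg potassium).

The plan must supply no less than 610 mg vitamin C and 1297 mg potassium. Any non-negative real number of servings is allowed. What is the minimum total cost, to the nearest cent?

$3.46

Compare the cost at each extreme point of the feasible region.
avocado only: max(610/14, 1297/417) = 43.57 servings → $37.04.
sweet potato only: max(610/18, 1297/547) = 33.89 servings → $22.03.
bell pepper only: max(610/162, 1297/187) = 6.936 servings → $5.20.
broccoli only: max(610/121, 1297/274) = 5.041 servings → $4.79.
avocado + sweet potato: intersection lies outside the first quadrant.
avocado + bell pepper with both tight: 1.479 servings and 3.638 servings → $3.99.
avocado + broccoli with both targets exact would need a negative amount; discard.
sweet potato + bell pepper with both tight: 1.127 servings and 3.64 servings → $3.46.
sweet potato + broccoli: intersection lies outside the first quadrant.
bell pepper + broccoli with both tight: 0.4689 servings and 4.414 servings → $4.54.
Cheapest feasible corner: $3.46.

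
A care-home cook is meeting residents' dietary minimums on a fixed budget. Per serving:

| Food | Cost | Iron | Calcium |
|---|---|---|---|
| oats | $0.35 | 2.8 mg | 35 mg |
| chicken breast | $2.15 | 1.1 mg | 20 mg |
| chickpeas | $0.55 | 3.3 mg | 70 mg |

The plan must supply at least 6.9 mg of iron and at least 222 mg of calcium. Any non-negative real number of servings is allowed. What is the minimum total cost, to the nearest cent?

Compare the cost at each extreme point of the feasible region.
oats only: max(6.9/2.8, 222/35) = 6.343 servings → $2.22.
chicken breast only: max(6.9/1.1, 222/20) = 11.1 servings → $23.86.
chickpeas only: max(6.9/3.3, 222/70) = 3.171 servings → $1.74.
oats + chicken breast: the both-tight solution has a negative serving — not a feasible corner.
oats + chickpeas: intersection lies outside the first quadrant.
chicken breast + chickpeas: intersection lies outside the first quadrant.
The minimum over all feasible corners is $1.74.

$1.74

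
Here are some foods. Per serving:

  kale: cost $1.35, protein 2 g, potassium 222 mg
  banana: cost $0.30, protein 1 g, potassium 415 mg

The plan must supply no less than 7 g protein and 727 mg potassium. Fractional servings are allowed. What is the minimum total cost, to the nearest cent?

At the optimum either one food covers both requirements or two foods hit both targets exactly; no other combination can be cheaper.
kale only: max(7/2, 727/222) = 3.5 servings → $4.72.
banana only: max(7/1, 727/415) = 7 servings → $2.10.
kale + banana: the both-tight solution has a negative serving — not a feasible corner.
So the least-cost plan costs $2.10.

$2.10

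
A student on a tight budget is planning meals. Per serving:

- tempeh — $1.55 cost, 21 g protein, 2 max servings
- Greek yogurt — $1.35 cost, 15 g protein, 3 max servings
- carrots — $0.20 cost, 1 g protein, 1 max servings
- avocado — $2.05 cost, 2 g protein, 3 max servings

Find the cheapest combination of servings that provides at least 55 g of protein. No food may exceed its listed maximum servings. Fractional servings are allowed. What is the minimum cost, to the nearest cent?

$4.27

Cost per g of protein: tempeh $0.0738, Greek yogurt $0.0900, carrots $0.2000, avocado $1.0250.
Take 2 servings of tempeh: +42.0 g protein for $3.10 (total $3.10, still need 13.0 g).
Take 0.8667 servings of Greek yogurt: +13.0 g protein for $1.17 (total $4.27, still need 0.0 g).
Greedy by cheapest-per-g is optimal for a single linear constraint, so the minimum cost is $4.27.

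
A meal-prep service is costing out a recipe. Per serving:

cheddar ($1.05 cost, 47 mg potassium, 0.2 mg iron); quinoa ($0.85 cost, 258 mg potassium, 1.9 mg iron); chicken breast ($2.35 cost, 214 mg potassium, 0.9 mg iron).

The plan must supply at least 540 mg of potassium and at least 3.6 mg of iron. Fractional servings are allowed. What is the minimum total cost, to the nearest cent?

$1.78

At the optimum either one food covers both requirements or two foods hit both targets exactly; no other combination can be cheaper.
cheddar only: max(540/47, 3.6/0.2) = 18 servings → $18.90.
quinoa only: max(540/258, 3.6/1.9) = 2.093 servings → $1.78.
chicken breast only: max(540/214, 3.6/0.9) = 4 servings → $9.40.
cheddar + quinoa with both tight: 2.578 servings and 1.623 servings → $4.09.
cheddar + chicken breast: intersection lies outside the first quadrant.
quinoa + chicken breast with both tight: 1.631 servings and 0.5573 servings → $2.70.
The minimum over all feasible corners is $1.78.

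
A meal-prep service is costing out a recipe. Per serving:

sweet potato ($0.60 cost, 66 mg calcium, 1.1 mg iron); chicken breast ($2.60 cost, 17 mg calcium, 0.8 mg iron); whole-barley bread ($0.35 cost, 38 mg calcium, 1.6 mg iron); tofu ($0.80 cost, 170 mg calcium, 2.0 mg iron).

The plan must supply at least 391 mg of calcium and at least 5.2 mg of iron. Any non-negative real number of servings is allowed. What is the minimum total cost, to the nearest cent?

Check every corner: each single food scaled to meet both minima, and each pair solved so both constraints bind.
sweet potato only: max(391/66, 5.2/1.1) = 5.924 servings → $3.55.
chicken breast only: max(391/17, 5.2/0.8) = 23 servings → $59.80.
whole-barley bread only: max(391/38, 5.2/1.6) = 10.29 servings → $3.60.
tofu only: max(391/170, 5.2/2.0) = 2.6 servings → $2.08.
sweet potato + chicken breast with both targets exact would need a negative amount; discard.
sweet potato + whole-barley bread: intersection lies outside the first quadrant.
sweet potato + tofu with both tight: 1.855 servings and 1.58 servings → $2.38.
chicken breast + whole-barley bread: intersection lies outside the first quadrant.
chicken breast + tofu with both tight: 1 serving and 2.2 servings → $4.36.
whole-barley bread + tofu with both tight: 0.5204 servings and 2.184 servings → $1.93.
The minimum over all feasible corners is $1.93.

$1.93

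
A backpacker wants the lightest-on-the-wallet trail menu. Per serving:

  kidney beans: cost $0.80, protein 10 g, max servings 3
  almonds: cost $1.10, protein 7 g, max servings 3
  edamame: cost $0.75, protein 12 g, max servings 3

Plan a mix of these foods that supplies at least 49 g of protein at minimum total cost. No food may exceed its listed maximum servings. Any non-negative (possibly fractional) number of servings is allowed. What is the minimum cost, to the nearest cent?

$3.29

Cost per g of protein: edamame $0.0625, kidney beans $0.0800, almonds $0.1571.
Take 3 servings of edamame: +36.0 g protein for $2.25 (total $2.25, still need 13.0 g).
Take 1.3 servings of kidney beans: +13.0 g protein for $1.04 (total $3.29, still need 0.0 g).
Filling from the cheapest source first is optimal under one linear minimum: $3.29.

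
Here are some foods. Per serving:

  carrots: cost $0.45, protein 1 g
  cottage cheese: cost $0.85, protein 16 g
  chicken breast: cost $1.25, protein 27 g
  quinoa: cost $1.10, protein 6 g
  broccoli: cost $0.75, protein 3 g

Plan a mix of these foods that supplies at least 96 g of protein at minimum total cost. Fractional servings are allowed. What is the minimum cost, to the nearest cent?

Cost per g of protein: chicken breast $0.0463, cottage cheese $0.0531, quinoa $0.1833, broccoli $0.2500, carrots $0.4500.
With no serving limits, use only chicken breast: 96 g / 27 g = 3.556 servings × $1.25 = $4.44.

$4.44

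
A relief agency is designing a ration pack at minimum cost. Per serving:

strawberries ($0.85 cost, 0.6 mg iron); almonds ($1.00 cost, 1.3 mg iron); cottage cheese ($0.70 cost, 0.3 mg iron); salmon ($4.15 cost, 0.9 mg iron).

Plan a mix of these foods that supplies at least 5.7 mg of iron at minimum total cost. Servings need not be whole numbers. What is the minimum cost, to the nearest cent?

Cost per mg of iron: almonds $0.7692, strawberries $1.4167, cottage cheese $2.3333, salmon $4.6111.
With no serving limits, use only almonds: 5.7 mg / 1.3 mg = 4.385 servings × $1.00 = $4.38.

$4.38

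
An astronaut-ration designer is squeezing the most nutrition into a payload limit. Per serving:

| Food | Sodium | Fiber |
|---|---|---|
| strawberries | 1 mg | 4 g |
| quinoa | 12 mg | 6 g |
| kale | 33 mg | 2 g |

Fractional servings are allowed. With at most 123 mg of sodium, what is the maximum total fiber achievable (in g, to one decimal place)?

492.0 g

Fiber per mg sodium: strawberries 4, quinoa 0.5, kale 0.06061.
With no serving limits, spend the whole sodium allowance on strawberries: 123 mg / 1 mg × 4 g = 492.0 g.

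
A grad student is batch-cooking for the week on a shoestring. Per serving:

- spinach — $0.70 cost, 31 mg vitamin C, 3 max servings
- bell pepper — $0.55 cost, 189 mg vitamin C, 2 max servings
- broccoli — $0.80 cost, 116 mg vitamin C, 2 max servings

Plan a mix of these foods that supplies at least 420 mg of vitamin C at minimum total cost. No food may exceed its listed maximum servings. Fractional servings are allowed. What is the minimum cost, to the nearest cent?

Cost per mg of vitamin C: bell pepper $0.0029, broccoli $0.0069, spinach $0.0226.
Take 2 servings of bell pepper: +378.0 mg vitamin C for $1.10 (total $1.10, still need 42.0 mg).
Take 0.3621 servings of broccoli: +42.0 mg vitamin C for $0.29 (total $1.39, still need 0.0 mg).
Filling from the cheapest source first is optimal under one linear minimum: $1.39.

$1.39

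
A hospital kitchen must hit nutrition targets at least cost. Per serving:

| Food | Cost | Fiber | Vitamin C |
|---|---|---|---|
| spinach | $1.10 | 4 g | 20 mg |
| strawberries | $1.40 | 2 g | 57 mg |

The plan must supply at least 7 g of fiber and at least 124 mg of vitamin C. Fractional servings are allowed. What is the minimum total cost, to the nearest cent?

$3.53

At the optimum either one food covers both requirements or two foods hit both targets exactly; no other combination can be cheaper.
spinach only: max(7/4, 124/20) = 6.2 servings → $6.82.
strawberries only: max(7/2, 124/57) = 3.5 servings → $4.90.
spinach + strawberries with both tight: 0.8032 servings and 1.894 servings → $3.53.
Cheapest feasible corner: $3.53.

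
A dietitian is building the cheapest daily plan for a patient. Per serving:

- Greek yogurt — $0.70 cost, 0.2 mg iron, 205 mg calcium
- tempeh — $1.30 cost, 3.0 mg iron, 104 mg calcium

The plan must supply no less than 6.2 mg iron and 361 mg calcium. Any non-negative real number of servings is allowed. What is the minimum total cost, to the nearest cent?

Compare the cost at each extreme point of the feasible region.
Greek yogurt only: max(6.2/0.2, 361/205) = 31 servings → $21.70.
tempeh only: max(6.2/3.0, 361/104) = 3.471 servings → $4.51.
Greek yogurt + tempeh with both tight: 0.7375 servings and 2.018 servings → $3.14.
Cheapest feasible corner: $3.14.

$3.14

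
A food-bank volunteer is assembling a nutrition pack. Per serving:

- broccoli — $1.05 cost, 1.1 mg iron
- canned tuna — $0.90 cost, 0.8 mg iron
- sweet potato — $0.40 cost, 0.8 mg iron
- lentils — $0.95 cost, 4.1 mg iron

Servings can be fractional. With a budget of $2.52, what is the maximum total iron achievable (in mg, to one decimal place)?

Iron per dollar: lentils 4.316, sweet potato 2, broccoli 1.048, canned tuna 0.8889.
With no serving limits, spend the whole cost allowance on lentils: $2.52 / $0.95 × 4.1 mg = 10.9 mg.

10.9 mg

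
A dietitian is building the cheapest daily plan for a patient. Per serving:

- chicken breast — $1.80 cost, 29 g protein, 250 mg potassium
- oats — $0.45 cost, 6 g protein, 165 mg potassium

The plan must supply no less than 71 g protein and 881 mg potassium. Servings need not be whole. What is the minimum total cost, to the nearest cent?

Check every corner: each single food scaled to meet both minima, and each pair solved so both constraints bind.
chicken breast only: max(71/29, 881/250) = 3.524 servings → $6.34.
oats only: max(71/6, 881/165) = 11.83 servings → $5.33.
chicken breast + oats with both tight: 1.957 servings and 2.374 servings → $4.59.
The minimum over all feasible corners is $4.59.

$4.59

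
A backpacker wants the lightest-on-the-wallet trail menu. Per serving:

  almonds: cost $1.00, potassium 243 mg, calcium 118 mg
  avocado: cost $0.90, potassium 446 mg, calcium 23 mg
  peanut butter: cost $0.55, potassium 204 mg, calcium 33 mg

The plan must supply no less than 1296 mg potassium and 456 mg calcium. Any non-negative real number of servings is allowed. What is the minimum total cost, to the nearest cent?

$4.50

Check every corner: each single food scaled to meet both minima, and each pair solved so both constraints bind.
almonds only: max(1296/243, 456/118) = 5.333 servings → $5.33.
avocado only: max(1296/446, 456/23) = 19.83 servings → $17.84.
peanut butter only: max(1296/204, 456/33) = 13.82 servings → $7.60.
almonds + avocado with both tight: 3.69 servings and 0.8954 servings → $4.50.
almonds + peanut butter with both tight: 3.131 servings and 2.624 servings → $4.57.
avocado + peanut butter with both targets exact would need a negative amount; discard.
So the least-cost plan costs $4.50.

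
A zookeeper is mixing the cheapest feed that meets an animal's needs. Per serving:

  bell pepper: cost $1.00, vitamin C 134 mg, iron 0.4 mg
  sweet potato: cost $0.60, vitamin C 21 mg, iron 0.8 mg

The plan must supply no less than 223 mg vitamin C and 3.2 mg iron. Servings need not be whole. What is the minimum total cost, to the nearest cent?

$3.19

The cheapest plan sits at a corner of the feasible region — with two constraints it uses at most two foods.
bell pepper only: max(223/134, 3.2/0.4) = 8 servings → $8.00.
sweet potato only: max(223/21, 3.2/0.8) = 10.62 servings → $6.37.
bell pepper + sweet potato with both tight: 1.126 servings and 3.437 servings → $3.19.
So the least-cost plan costs $3.19.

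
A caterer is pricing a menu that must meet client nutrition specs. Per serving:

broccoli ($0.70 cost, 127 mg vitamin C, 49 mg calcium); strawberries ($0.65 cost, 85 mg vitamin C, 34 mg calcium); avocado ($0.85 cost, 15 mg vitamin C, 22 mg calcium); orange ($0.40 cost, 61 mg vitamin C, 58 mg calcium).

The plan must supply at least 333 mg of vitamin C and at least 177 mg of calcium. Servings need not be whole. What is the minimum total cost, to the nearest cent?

At the optimum either one food covers both requirements or two foods hit both targets exactly; no other combination can be cheaper.
broccoli only: max(333/127, 177/49) = 3.612 servings → $2.53.
strawberries only: max(333/85, 177/34) = 5.206 servings → $3.38.
avocado only: max(333/15, 177/22) = 22.2 servings → $18.87.
orange only: max(333/61, 177/58) = 5.459 servings → $2.18.
broccoli + strawberries: the both-tight solution has a negative serving — not a feasible corner.
broccoli + avocado with both tight: 2.269 servings and 2.993 servings → $4.13.
broccoli + orange with both tight: 1.946 servings and 1.408 servings → $1.93.
strawberries + avocado with both tight: 3.435 servings and 2.737 servings → $4.56.
strawberries + orange with both tight: 2.982 servings and 1.304 servings → $2.46.
avocado + orange: the both-tight solution has a negative serving — not a feasible corner.
So the least-cost plan costs $1.93.

$1.93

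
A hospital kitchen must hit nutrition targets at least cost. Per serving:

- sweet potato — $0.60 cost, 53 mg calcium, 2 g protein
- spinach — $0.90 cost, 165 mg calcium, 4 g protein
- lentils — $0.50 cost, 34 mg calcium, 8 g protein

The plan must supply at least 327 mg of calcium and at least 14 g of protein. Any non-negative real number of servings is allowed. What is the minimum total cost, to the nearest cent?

$2.05

Check every corner: each single food scaled to meet both minima, and each pair solved so both constraints bind.
sweet potato only: max(327/53, 14/2) = 7 servings → $4.20.
spinach only: max(327/165, 14/4) = 3.5 servings → $3.15.
lentils only: max(327/34, 14/8) = 9.618 servings → $4.81.
sweet potato + spinach: intersection lies outside the first quadrant.
sweet potato + lentils with both tight: 6.011 servings and 0.2472 servings → $3.73.
spinach + lentils with both tight: 1.807 servings and 0.8463 servings → $2.05.
The minimum over all feasible corners is $2.05.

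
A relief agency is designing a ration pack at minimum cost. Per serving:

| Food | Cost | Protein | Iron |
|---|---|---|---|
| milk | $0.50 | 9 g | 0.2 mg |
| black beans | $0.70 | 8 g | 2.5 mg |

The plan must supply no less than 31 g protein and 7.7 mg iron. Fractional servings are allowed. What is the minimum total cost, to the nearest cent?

$2.49

At the optimum either one food covers both requirements or two foods hit both targets exactly; no other combination can be cheaper.
milk only: max(31/9, 7.7/0.2) = 38.5 servings → $19.25.
black beans only: max(31/8, 7.7/2.5) = 3.875 servings → $2.71.
milk + black beans with both tight: 0.7608 servings and 3.019 servings → $2.49.
So the least-cost plan costs $2.49.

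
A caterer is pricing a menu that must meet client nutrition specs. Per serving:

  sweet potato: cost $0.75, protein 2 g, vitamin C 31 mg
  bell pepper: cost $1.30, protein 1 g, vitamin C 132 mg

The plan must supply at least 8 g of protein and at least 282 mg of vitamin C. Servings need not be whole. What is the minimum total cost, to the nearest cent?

sweet potato only: max(8/2, 282/31) = 9.097 servings → $6.82.
bell pepper only: max(8/1, 282/132) = 8 servings → $10.40.
sweet potato + bell pepper with both tight: 3.322 servings and 1.356 servings → $4.25.
The minimum over all feasible corners is $4.25.

$4.25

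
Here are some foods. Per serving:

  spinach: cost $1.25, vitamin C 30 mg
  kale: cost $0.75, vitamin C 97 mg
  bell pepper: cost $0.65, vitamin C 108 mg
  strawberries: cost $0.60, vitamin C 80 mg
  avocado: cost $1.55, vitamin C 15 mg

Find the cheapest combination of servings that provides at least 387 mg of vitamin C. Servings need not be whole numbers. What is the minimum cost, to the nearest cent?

Cost per mg of vitamin C: bell pepper $0.0060, strawberries $0.0075, kale $0.0077, spinach $0.0417, avocado $0.1033.
With no serving limits, use only bell pepper: 387 mg / 108 mg = 3.583 servings × $0.65 = $2.33.

$2.33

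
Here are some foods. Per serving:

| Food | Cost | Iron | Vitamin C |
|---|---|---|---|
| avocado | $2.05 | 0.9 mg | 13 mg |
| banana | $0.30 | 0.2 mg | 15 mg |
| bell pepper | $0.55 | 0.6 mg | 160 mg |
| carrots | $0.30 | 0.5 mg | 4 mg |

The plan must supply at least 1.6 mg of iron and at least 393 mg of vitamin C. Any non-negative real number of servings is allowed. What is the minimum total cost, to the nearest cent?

$1.43

Minimising a linear cost over {iron ≥ 1.6, vitamin C ≥ 393, servings ≥ 0} — the optimum is at a vertex, using one or two foods.
avocado only: max(1.6/0.9, 393/13) = 30.23 servings → $61.97.
banana only: max(1.6/0.2, 393/15) = 26.2 servings → $7.86.
bell pepper only: max(1.6/0.6, 393/160) = 2.667 servings → $1.47.
carrots only: max(1.6/0.5, 393/4) = 98.25 servings → $29.48.
avocado + banana: the both-tight solution has a negative serving — not a feasible corner.
avocado + bell pepper with both tight: 0.1483 servings and 2.444 servings → $1.65.
avocado + carrots: the both-tight solution has a negative serving — not a feasible corner.
banana + bell pepper with both tight: 0.8783 servings and 2.374 servings → $1.57.
banana + carrots: intersection lies outside the first quadrant.
bell pepper + carrots with both tight: 2.45 servings and 0.2603 servings → $1.43.
Cheapest feasible corner: $1.43.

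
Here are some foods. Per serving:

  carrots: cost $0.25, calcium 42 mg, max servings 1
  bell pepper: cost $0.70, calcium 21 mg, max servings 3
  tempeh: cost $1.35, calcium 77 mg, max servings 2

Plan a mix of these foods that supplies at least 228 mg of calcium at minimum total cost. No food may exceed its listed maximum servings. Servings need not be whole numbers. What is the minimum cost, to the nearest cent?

Cost per mg of calcium: carrots $0.0060, tempeh $0.0175, bell pepper $0.0333.
Take 1 serving of carrots: +42.0 mg calcium for $0.25 (total $0.25, still need 186.0 mg).
Take 2 servings of tempeh: +154.0 mg calcium for $2.70 (total $2.95, still need 32.0 mg).
Take 1.524 servings of bell pepper: +32.0 mg calcium for $1.07 (total $4.02, still need 0.0 mg).
Greedy by cheapest-per-mg is optimal for a single linear constraint, so the minimum cost is $4.02.

$4.02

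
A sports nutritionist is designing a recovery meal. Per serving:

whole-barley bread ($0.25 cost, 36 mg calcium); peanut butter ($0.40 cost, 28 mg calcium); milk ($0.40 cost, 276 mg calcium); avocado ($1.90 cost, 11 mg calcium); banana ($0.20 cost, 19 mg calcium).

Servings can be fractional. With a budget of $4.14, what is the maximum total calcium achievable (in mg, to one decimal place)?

Calcium per dollar: milk 690, whole-barley bread 144, banana 95, peanut butter 70, avocado 5.789.
With no serving limits, spend the whole cost allowance on milk: $4.14 / $0.40 × 276 mg = 2856.6 mg.

2856.6 mg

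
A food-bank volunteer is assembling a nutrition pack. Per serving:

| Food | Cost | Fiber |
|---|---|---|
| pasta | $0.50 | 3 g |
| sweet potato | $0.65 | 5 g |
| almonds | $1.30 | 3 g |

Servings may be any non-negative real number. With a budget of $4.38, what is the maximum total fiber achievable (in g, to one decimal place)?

Fiber per dollar: sweet potato 7.692, pasta 6, almonds 2.308.
With no serving limits, spend the whole cost allowance on sweet potato: $4.38 / $0.65 × 5 g = 33.7 g.

33.7 g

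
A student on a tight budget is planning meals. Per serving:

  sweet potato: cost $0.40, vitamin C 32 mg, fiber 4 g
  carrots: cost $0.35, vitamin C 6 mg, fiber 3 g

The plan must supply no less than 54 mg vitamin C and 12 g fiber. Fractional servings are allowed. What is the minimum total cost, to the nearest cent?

$1.20

The cheapest plan sits at a corner of the feasible region — with two constraints it uses at most two foods.
sweet potato only: max(54/32, 12/4) = 3 servings → $1.20.
carrots only: max(54/6, 12/3) = 9 servings → $3.15.
sweet potato + carrots with both tight: 1.25 servings and 2.333 servings → $1.32.
The minimum over all feasible corners is $1.20.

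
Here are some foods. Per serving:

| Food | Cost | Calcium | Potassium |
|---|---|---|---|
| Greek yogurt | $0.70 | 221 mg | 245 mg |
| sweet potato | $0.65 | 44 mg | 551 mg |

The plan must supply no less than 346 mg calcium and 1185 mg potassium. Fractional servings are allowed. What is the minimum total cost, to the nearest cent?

$1.91

The cheapest plan sits at a corner of the feasible region — with two constraints it uses at most two foods.
Greek yogurt only: max(346/221, 1185/245) = 4.837 servings → $3.39.
sweet potato only: max(346/44, 1185/551) = 7.864 servings → $5.11.
Greek yogurt + sweet potato with both tight: 1.248 servings and 1.596 servings → $1.91.
Cheapest feasible corner: $1.91.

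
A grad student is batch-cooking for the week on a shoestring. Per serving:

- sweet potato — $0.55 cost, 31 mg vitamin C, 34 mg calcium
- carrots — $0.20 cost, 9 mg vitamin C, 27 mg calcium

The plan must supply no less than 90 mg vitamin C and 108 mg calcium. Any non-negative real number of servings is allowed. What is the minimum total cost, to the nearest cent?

$1.62

For a min-cost LP with two ≥-constraints, a basic feasible solution has at most two positive variables.
sweet potato only: max(90/31, 108/34) = 3.176 servings → $1.75.
carrots only: max(90/9, 108/27) = 10 servings → $2.00.
sweet potato + carrots with both tight: 2.746 servings and 0.5424 servings → $1.62.
The minimum over all feasible corners is $1.62.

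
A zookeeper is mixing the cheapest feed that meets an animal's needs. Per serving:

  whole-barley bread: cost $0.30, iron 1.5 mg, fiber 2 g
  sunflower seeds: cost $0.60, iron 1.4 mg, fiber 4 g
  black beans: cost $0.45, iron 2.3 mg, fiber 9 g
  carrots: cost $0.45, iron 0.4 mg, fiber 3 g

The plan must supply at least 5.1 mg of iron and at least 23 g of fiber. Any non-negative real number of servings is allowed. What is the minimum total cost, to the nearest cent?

$1.15

At the optimum either one food covers both requirements or two foods hit both targets exactly; no other combination can be cheaper.
whole-barley bread only: max(5.1/1.5, 23/2) = 11.5 servings → $3.45.
sunflower seeds only: max(5.1/1.4, 23/4) = 5.75 servings → $3.45.
black beans only: max(5.1/2.3, 23/9) = 2.556 servings → $1.15.
carrots only: max(5.1/0.4, 23/3) = 12.75 servings → $5.74.
whole-barley bread + sunflower seeds with both targets exact would need a negative amount; discard.
whole-barley bread + black beans: intersection lies outside the first quadrant.
whole-barley bread + carrots with both tight: 1.649 servings and 6.568 servings → $3.45.
sunflower seeds + black beans with both targets exact would need a negative amount; discard.
sunflower seeds + carrots with both tight: 2.346 servings and 4.538 servings → $3.45.
black beans + carrots with both tight: 1.848 servings and 2.121 servings → $1.79.
Cheapest feasible corner: $1.15.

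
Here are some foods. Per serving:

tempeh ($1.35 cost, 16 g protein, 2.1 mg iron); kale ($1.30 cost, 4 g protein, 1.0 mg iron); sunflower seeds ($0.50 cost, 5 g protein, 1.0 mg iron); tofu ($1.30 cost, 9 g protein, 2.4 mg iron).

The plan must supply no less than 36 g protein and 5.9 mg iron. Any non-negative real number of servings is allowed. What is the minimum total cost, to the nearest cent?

$3.30

An LP optimum is at a vertex; with two nutrient constraints at most two foods are used. Check each candidate.
tempeh only: max(36/16, 5.9/2.1) = 2.81 servings → $3.79.
kale only: max(36/4, 5.9/1.0) = 9 servings → $11.70.
sunflower seeds only: max(36/5, 5.9/1.0) = 7.2 servings → $3.60.
tofu only: max(36/9, 5.9/2.4) = 4 servings → $5.20.
tempeh + kale with both tight: 1.632 servings and 2.474 servings → $5.42.
tempeh + sunflower seeds with both tight: 1.182 servings and 3.418 servings → $3.30.
tempeh + tofu with both tight: 1.708 servings and 0.9641 servings → $3.56.
kale + sunflower seeds: intersection lies outside the first quadrant.
kale + tofu with both targets exact would need a negative amount; discard.
sunflower seeds + tofu with both targets exact would need a negative amount; discard.
The minimum over all feasible corners is $3.30.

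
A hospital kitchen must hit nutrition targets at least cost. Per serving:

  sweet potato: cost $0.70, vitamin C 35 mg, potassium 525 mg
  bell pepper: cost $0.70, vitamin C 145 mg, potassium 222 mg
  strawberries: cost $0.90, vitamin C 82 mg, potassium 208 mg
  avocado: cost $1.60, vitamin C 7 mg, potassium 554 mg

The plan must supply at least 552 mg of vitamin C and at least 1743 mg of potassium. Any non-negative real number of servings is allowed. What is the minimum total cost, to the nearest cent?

$3.68

sweet potato only: max(552/35, 1743/525) = 15.77 servings → $11.04.
bell pepper only: max(552/145, 1743/222) = 7.851 servings → $5.50.
strawberries only: max(552/82, 1743/208) = 8.38 servings → $7.54.
avocado only: max(552/7, 1743/554) = 78.86 servings → $126.17.
sweet potato + bell pepper with both tight: 1.905 servings and 3.347 servings → $3.68.
sweet potato + strawberries with both tight: 0.7859 servings and 6.396 servings → $6.31.
sweet potato + avocado: the both-tight solution has a negative serving — not a feasible corner.
bell pepper + strawberries: the both-tight solution has a negative serving — not a feasible corner.
bell pepper + avocado with both tight: 3.727 servings and 1.653 servings → $5.25.
strawberries + avocado with both tight: 6.677 servings and 0.6393 servings → $7.03.
Cheapest feasible corner: $3.68.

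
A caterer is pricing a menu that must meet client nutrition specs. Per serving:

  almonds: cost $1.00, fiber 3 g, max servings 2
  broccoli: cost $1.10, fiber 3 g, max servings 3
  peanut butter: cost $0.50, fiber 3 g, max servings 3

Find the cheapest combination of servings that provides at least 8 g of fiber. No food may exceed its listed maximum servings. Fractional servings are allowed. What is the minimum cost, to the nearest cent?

Cost per g of fiber: peanut butter $0.1667, almonds $0.3333, broccoli $0.3667.
Take 2.667 servings of peanut butter: +8.0 g fiber for $1.33 (total $1.33, still need 0.0 g).
Filling from the cheapest source first is optimal under one linear minimum: $1.33.

$1.33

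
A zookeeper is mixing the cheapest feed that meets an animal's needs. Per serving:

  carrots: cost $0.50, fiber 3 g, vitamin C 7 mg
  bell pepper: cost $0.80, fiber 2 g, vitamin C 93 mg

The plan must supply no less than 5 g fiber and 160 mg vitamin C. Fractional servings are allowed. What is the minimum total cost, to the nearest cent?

$1.62

The cheapest plan sits at a corner of the feasible region — with two constraints it uses at most two foods.
carrots only: max(5/3, 160/7) = 22.86 servings → $11.43.
bell pepper only: max(5/2, 160/93) = 2.5 servings → $2.00.
carrots + bell pepper with both tight: 0.5472 servings and 1.679 servings → $1.62.
Cheapest feasible corner: $1.62.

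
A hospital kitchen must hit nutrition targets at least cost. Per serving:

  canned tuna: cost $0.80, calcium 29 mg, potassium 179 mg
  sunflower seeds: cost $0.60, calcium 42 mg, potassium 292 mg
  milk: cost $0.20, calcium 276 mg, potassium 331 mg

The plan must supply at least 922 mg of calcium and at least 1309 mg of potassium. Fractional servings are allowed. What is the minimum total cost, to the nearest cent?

$0.79

With two linear requirements the optimum uses one or two foods; enumerate the corners.
canned tuna only: max(922/29, 1309/179) = 31.79 servings → $25.43.
sunflower seeds only: max(922/42, 1309/292) = 21.95 servings → $13.17.
milk only: max(922/276, 1309/331) = 3.955 servings → $0.79.
canned tuna + sunflower seeds: the both-tight solution has a negative serving — not a feasible corner.
canned tuna + milk with both tight: 1.409 servings and 3.192 servings → $1.77.
sunflower seeds + milk with both tight: 0.8412 servings and 3.213 servings → $1.15.
Cheapest feasible corner: $0.79.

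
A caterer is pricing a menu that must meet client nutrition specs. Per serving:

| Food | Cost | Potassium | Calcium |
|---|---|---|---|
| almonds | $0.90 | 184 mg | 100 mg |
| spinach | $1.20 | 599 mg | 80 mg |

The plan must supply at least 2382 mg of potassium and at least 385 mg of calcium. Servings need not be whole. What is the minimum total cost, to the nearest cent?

$5.24

The cheapest plan sits at a corner of the feasible region — with two constraints it uses at most two foods.
almonds only: max(2382/184, 385/100) = 12.95 servings → $11.65.
spinach only: max(2382/599, 385/80) = 4.812 servings → $5.78.
almonds + spinach with both tight: 0.8866 servings and 3.704 servings → $5.24.
The minimum over all feasible corners is $5.24.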